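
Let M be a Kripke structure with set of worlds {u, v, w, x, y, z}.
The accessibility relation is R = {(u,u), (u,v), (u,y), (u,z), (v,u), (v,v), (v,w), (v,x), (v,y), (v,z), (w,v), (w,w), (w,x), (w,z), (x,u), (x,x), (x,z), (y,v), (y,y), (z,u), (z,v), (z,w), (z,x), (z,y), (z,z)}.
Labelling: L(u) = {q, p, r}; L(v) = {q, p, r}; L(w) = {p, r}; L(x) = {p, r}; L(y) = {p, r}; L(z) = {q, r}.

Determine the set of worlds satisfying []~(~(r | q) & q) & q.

Let φ = []~(~(r | q) & q) & q. Evaluate φ at each world:
  u (successors {u, v, y, z}): φ is true.
  v (successors {u, v, w, x, y, z}): φ is true.
  w (successors {v, w, x, z}): φ is false.
  x (successors {u, x, z}): φ is false.
  y (successors {v, y}): φ is false.
  z (successors {u, v, w, x, y, z}): φ is true.
For instance, at z:
  At z: []~(~(r | q) & q) is true, q is true, so []~(~(r | q) & q) & q is true.
    At z: []~(~(r | q) & q) requires ~(~(r | q) & q) at every successor {u, v, w, x, y, z}.
      At u: ~(~(r | q) & q) is true.
      At v: ~(~(r | q) & q) is true.
      At w: ~(~(r | q) & q) is true.
      At x: ~(~(r | q) & q) is true.
      At y: ~(~(r | q) & q) is true.
      At z: ~(~(r | q) & q) is true.
    So []~(~(r | q) & q) is true at z.
Satisfying worlds: {u, v, z}

u, v, z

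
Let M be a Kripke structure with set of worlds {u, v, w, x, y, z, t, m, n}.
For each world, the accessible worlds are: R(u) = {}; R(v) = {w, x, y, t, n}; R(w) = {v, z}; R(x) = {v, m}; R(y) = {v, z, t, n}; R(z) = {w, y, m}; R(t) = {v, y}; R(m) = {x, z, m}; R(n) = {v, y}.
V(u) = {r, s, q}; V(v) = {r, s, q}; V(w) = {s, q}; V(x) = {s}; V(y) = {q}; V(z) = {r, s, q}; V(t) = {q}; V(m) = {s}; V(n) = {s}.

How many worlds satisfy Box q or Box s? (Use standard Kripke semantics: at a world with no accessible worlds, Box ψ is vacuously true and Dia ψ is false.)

Let φ = Box q or Box s. Evaluate φ at each world:
  u (successors ∅): φ is true.
  v (successors {w, x, y, t, n}): φ is false.
  w (successors {v, z}): φ is true.
  x (successors {v, m}): φ is true.
  y (successors {v, z, t, n}): φ is false.
  z (successors {w, y, m}): φ is false.
  t (successors {v, y}): φ is true.
  m (successors {x, z, m}): φ is true.
  n (successors {v, y}): φ is true.
For instance, at m:
  At m: Box q is false, Box s is true, so Box q or Box s is true.
    At m: Box q requires q at every successor {x, z, m}.
      q fails at x, so Box q is false at m.
    At m: Box s requires s at every successor {x, z, m}.
      At x: s is true.
      At z: s is true.
      At m: s is true.
    So Box s is true at m.
Satisfying worlds: {u, w, x, t, m, n}

6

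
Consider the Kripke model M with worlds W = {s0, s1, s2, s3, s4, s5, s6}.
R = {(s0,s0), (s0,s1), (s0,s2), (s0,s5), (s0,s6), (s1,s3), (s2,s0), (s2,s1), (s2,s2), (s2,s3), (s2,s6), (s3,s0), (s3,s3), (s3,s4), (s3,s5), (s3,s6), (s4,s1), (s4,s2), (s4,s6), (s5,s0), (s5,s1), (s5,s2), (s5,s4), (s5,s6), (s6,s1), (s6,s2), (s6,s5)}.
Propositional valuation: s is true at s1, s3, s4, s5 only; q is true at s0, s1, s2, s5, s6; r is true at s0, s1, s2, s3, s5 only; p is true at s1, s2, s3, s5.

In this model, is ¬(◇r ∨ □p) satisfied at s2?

No

At s2: ◇r ∨ □p is true, so ¬(◇r ∨ □p) is false.
  At s2: ◇r is true, □p is false, so ◇r ∨ □p is true.
    At s2: ◇r requires r at some successor in {s0, s1, s2, s3, s6}.
      r holds at s0, so ◇r is true at s2.
    At s2: □p requires p at every successor {s0, s1, s2, s3, s6}.
      p fails at s0, so □p is false at s2.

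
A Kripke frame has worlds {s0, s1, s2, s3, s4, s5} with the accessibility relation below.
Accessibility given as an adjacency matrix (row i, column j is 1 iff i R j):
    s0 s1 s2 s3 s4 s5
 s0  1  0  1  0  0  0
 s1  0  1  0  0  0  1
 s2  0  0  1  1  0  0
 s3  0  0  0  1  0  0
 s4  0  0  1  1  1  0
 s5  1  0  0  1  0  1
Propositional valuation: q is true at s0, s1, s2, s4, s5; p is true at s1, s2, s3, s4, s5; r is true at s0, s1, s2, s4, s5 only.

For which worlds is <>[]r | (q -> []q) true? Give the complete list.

s0, s1, s3, s5

Let φ = <>[]r | (q -> []q). Evaluate φ at each world:
  s0 (successors {s0, s2}): φ is true.
  s1 (successors {s1, s5}): φ is true.
  s2 (successors {s2, s3}): φ is false.
  s3 (successors {s3}): φ is true.
  s4 (successors {s2, s3, s4}): φ is false.
  s5 (successors {s0, s3, s5}): φ is true.
For instance, at s0:
  At s0: <>[]r is true, q -> []q is true, so <>[]r | (q -> []q) is true.
    At s0: <>[]r requires []r at some successor in {s0, s2}.
      []r holds at s0, so <>[]r is true at s0.
    At s0: q is true, []q is true, so q -> []q is true.
      At s0: []q requires q at every successor {s0, s2}.
        At s0: q is true.
        At s2: q is true.
      So []q is true at s0.
Satisfying worlds: {s0, s1, s3, s5}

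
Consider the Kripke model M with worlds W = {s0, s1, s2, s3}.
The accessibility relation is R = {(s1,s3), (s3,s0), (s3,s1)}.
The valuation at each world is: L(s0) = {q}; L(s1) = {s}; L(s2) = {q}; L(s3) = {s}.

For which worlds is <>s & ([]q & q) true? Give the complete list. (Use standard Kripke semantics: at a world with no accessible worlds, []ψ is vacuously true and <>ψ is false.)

none

Let φ = <>s & ([]q & q). Evaluate φ at each world:
  s0 (successors ∅): φ is false.
  s1 (successors {s3}): φ is false.
  s2 (successors ∅): φ is false.
  s3 (successors {s0, s1}): φ is false.
For instance, at s1:
  At s1: <>s is true, []q & q is false, so <>s & ([]q & q) is false.
    At s1: <>s requires s at some successor in {s3}.
      s holds at s3, so <>s is true at s1.
    At s1: []q is false, q is false, so []q & q is false.
      At s1: []q requires q at every successor {s3}.
        q fails at s3, so []q is false at s1.
Satisfying worlds: none.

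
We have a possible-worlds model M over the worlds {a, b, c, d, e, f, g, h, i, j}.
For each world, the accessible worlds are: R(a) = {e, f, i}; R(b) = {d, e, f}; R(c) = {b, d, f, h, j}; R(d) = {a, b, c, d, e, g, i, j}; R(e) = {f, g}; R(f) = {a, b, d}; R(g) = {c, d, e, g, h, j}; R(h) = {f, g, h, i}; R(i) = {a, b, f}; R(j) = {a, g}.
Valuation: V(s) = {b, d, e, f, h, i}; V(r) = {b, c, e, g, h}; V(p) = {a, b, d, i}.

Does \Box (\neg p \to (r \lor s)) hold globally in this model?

No

Recall that \Box ψ holds at a world iff ψ holds at every accessible world, and \Diamond ψ holds iff ψ holds at some accessible world.
Let φ = \Box (\neg p \to (r \lor s)). Evaluate φ at each world:
  a (successors {e, f, i}): φ is true.
  b (successors {d, e, f}): φ is true.
  c (successors {b, d, f, h, j}): φ is false.
  d (successors {a, b, c, d, e, g, i, j}): φ is false.
  e (successors {f, g}): φ is true.
  f (successors {a, b, d}): φ is true.
  g (successors {c, d, e, g, h, j}): φ is false.
  h (successors {f, g, h, i}): φ is true.
  i (successors {a, b, f}): φ is true.
  j (successors {a, g}): φ is true.
Detail at c (counterexample):
  At c: \Box (\neg p \to (r \lor s)) requires \neg p \to (r \lor s) at every successor {b, d, f, h, j}.
    \neg p \to (r \lor s) fails at j, so \Box (\neg p \to (r \lor s)) is false at c.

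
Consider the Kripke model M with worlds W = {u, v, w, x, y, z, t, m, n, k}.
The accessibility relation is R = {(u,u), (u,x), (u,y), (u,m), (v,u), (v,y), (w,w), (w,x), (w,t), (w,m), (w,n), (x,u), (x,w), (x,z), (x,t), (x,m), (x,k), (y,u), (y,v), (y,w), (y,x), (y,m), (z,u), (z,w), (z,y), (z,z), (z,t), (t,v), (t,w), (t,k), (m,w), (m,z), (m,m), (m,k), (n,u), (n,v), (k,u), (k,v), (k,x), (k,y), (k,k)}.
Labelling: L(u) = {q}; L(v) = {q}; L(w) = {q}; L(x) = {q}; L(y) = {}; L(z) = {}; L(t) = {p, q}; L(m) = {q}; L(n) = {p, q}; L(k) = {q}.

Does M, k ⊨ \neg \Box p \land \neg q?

At k: \neg \Box p is true, \neg q is false, so \neg \Box p \land \neg q is false.
  At k: \Box p is false, so \neg \Box p is true.
    At k: \Box p requires p at every successor {u, v, x, y, k}.
      p fails at u, so \Box p is false at k.

No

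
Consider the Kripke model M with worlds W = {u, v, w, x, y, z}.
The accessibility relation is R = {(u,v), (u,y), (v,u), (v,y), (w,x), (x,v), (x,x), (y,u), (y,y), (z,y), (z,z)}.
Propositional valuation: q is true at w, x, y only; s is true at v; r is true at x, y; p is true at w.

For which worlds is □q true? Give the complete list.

w

Let φ = □q. Evaluate φ at each world:
  u (successors {v, y}): φ is false.
  v (successors {u, y}): φ is false.
  w (successors {x}): φ is true.
  x (successors {v, x}): φ is false.
  y (successors {u, y}): φ is false.
  z (successors {y, z}): φ is false.
For instance, at x:
  At x: □q requires q at every successor {v, x}.
    q fails at v, so □q is false at x.
Satisfying worlds: {w}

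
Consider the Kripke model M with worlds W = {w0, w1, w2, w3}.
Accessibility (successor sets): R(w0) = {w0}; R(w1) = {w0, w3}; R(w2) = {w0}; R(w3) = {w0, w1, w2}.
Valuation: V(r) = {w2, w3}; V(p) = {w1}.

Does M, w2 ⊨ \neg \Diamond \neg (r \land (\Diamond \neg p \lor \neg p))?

At w2: \Diamond \neg (r \land (\Diamond \neg p \lor \neg p)) is true, so \neg \Diamond \neg (r \land (\Diamond \neg p \lor \neg p)) is false.
  At w2: \Diamond \neg (r \land (\Diamond \neg p \lor \neg p)) requires \neg (r \land (\Diamond \neg p \lor \neg p)) at some successor in {w0}.
    \neg (r \land (\Diamond \neg p \lor \neg p)) holds at w0, so \Diamond \neg (r \land (\Diamond \neg p \lor \neg p)) is true at w2.
      At w0: r \land (\Diamond \neg p \lor \neg p) is false, so \neg (r \land (\Diamond \neg p \lor \neg p)) is true.

No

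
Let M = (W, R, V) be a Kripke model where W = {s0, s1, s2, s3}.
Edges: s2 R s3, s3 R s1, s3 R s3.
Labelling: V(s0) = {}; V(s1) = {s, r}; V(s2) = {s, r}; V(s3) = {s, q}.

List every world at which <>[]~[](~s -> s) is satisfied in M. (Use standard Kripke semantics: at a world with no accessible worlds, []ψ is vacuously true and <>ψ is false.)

s3

Recall that []ψ holds at a world iff ψ holds at every accessible world, and <>ψ holds iff ψ holds at some accessible world.
Let φ = <>[]~[](~s -> s). Evaluate φ at each world:
  s0 (successors ∅): φ is false.
  s1 (successors ∅): φ is false.
  s2 (successors {s3}): φ is false.
  s3 (successors {s1, s3}): φ is true.
For instance, at s3:
  At s3: <>[]~[](~s -> s) requires []~[](~s -> s) at some successor in {s1, s3}.
    []~[](~s -> s) holds at s1, so <>[]~[](~s -> s) is true at s3.
      At s1: no accessible worlds, so []~[](~s -> s) holds vacuously.
Satisfying worlds: {s3}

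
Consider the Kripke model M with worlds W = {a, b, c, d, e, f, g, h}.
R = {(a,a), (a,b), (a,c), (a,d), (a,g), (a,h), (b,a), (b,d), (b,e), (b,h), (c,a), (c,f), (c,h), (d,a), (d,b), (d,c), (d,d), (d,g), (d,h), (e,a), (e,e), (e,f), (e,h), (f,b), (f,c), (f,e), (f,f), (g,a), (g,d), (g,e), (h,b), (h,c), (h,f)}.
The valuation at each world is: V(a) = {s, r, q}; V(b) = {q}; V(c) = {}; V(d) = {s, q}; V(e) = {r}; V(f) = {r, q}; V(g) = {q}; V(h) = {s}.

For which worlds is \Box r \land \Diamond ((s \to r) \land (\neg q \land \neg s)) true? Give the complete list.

none

Let φ = \Box r \land \Diamond ((s \to r) \land (\neg q \land \neg s)). Evaluate φ at each world:
  a (successors {a, b, c, d, g, h}): φ is false.
  b (successors {a, d, e, h}): φ is false.
  c (successors {a, f, h}): φ is false.
  d (successors {a, b, c, d, g, h}): φ is false.
  e (successors {a, e, f, h}): φ is false.
  f (successors {b, c, e, f}): φ is false.
  g (successors {a, d, e}): φ is false.
  h (successors {b, c, f}): φ is false.
For instance, at h:
  At h: \Box r is false, \Diamond ((s \to r) \land (\neg q \land \neg s)) is true, so \Box r \land \Diamond ((s \to r) \land (\neg q \land \neg s)) is false.
    At h: \Box r requires r at every successor {b, c, f}.
      r fails at b, so \Box r is false at h.
    At h: \Diamond ((s \to r) \land (\neg q \land \neg s)) requires (s \to r) \land (\neg q \land \neg s) at some successor in {b, c, f}.
      (s \to r) \land (\neg q \land \neg s) holds at c, so \Diamond ((s \to r) \land (\neg q \land \neg s)) is true at h.
Satisfying worlds: none.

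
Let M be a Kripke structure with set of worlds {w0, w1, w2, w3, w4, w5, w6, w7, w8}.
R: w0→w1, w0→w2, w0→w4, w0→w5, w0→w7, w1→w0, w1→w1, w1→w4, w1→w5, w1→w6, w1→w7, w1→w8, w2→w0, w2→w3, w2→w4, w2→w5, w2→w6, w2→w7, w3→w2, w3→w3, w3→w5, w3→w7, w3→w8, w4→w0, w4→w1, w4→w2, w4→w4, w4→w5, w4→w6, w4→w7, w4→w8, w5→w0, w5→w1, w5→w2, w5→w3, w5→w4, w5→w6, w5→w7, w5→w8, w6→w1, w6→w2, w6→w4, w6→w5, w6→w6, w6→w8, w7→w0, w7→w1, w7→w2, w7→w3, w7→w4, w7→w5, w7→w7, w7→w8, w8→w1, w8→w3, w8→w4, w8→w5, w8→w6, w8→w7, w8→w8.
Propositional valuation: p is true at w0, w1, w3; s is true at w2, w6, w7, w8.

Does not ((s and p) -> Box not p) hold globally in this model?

No

Let φ = not ((s and p) -> Box not p). Evaluate φ at each world:
  w0 (successors {w1, w2, w4, w5, w7}): φ is false.
  w1 (successors {w0, w1, w4, w5, w6, w7, w8}): φ is false.
  w2 (successors {w0, w3, w4, w5, w6, w7}): φ is false.
  w3 (successors {w2, w3, w5, w7, w8}): φ is false.
  w4 (successors {w0, w1, w2, w4, w5, w6, w7, w8}): φ is false.
  w5 (successors {w0, w1, w2, w3, w4, w6, w7, w8}): φ is false.
  w6 (successors {w1, w2, w4, w5, w6, w8}): φ is false.
  w7 (successors {w0, w1, w2, w3, w4, w5, w7, w8}): φ is false.
  w8 (successors {w1, w3, w4, w5, w6, w7, w8}): φ is false.
Detail at w0 (counterexample):
  At w0: (s and p) -> Box not p is true, so not ((s and p) -> Box not p) is false.
    At w0: s and p is false, Box not p is false, so (s and p) -> Box not p is true.
      At w0: Box not p requires not p at every successor {w1, w2, w4, w5, w7}.
        not p fails at w1, so Box not p is false at w0.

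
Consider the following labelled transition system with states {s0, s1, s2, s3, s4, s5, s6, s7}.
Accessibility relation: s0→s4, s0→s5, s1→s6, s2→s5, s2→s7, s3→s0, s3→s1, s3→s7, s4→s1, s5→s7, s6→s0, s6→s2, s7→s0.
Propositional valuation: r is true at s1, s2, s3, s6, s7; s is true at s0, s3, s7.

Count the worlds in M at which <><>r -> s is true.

Let φ = <><>r -> s. Evaluate φ at each world:
  s0 (successors {s4, s5}): φ is true.
  s1 (successors {s6}): φ is false.
  s2 (successors {s5, s7}): φ is false.
  s3 (successors {s0, s1, s7}): φ is true.
  s4 (successors {s1}): φ is false.
  s5 (successors {s7}): φ is true.
  s6 (successors {s0, s2}): φ is false.
  s7 (successors {s0}): φ is true.
For instance, at s2:
  At s2: <><>r is true, s is false, so <><>r -> s is false.
    At s2: <><>r requires <>r at some successor in {s5, s7}.
      <>r holds at s5, so <><>r is true at s2.
Satisfying worlds: {s0, s3, s5, s7}

4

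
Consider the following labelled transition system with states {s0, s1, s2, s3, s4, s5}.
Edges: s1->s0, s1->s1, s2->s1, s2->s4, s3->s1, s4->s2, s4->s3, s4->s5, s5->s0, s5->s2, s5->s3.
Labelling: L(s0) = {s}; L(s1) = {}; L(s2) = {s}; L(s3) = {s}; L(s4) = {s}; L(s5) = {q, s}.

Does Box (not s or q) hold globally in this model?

Recall that Box ψ holds at a world iff ψ holds at every accessible world, and Dia ψ holds iff ψ holds at some accessible world.
Let φ = Box (not s or q). Evaluate φ at each world:
  s0 (successors ∅): φ is true.
  s1 (successors {s0, s1}): φ is false.
  s2 (successors {s1, s4}): φ is false.
  s3 (successors {s1}): φ is true.
  s4 (successors {s2, s3, s5}): φ is false.
  s5 (successors {s0, s2, s3}): φ is false.
Detail at s1 (counterexample):
  At s1: Box (not s or q) requires not s or q at every successor {s0, s1}.
    not s or q fails at s0, so Box (not s or q) is false at s1.

No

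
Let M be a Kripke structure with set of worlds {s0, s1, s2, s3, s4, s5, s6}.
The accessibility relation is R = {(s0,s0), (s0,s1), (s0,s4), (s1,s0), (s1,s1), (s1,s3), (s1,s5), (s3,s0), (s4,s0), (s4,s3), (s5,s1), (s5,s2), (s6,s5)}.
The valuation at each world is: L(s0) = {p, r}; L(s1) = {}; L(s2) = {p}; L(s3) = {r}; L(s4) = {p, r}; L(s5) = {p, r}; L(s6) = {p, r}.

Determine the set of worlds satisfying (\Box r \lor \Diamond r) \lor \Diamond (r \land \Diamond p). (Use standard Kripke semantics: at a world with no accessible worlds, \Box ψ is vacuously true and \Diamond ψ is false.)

Recall that \Box ψ holds at a world iff ψ holds at every accessible world, and \Diamond ψ holds iff ψ holds at some accessible world.
Let φ = (\Box r \lor \Diamond r) \lor \Diamond (r \land \Diamond p). Evaluate φ at each world:
  s0 (successors {s0, s1, s4}): φ is true.
  s1 (successors {s0, s1, s3, s5}): φ is true.
  s2 (successors ∅): φ is true.
  s3 (successors {s0}): φ is true.
  s4 (successors {s0, s3}): φ is true.
  s5 (successors {s1, s2}): φ is false.
  s6 (successors {s5}): φ is true.
For instance, at s3:
  At s3: \Box r \lor \Diamond r is true, \Diamond (r \land \Diamond p) is true, so (\Box r \lor \Diamond r) \lor \Diamond (r \land \Diamond p) is true.
    At s3: \Box r is true, \Diamond r is true, so \Box r \lor \Diamond r is true.
      At s3: \Box r requires r at every successor {s0}.
        At s0: r is true.
      So \Box r is true at s3.
      At s3: \Diamond r requires r at some successor in {s0}.
        r holds at s0, so \Diamond r is true at s3.
    At s3: \Diamond (r \land \Diamond p) requires r \land \Diamond p at some successor in {s0}.
      r \land \Diamond p holds at s0, so \Diamond (r \land \Diamond p) is true at s3.
Satisfying worlds: {s0, s1, s2, s3, s4, s6}

s0, s1, s2, s3, s4, s6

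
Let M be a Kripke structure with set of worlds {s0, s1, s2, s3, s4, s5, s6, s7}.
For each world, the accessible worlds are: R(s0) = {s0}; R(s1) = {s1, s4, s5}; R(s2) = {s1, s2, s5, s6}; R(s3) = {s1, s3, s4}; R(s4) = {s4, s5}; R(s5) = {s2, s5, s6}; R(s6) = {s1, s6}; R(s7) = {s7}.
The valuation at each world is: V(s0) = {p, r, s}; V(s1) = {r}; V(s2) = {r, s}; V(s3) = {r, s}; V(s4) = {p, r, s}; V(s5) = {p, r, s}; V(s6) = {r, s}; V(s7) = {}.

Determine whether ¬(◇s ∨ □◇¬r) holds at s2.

At s2: ◇s ∨ □◇¬r is true, so ¬(◇s ∨ □◇¬r) is false.
  At s2: ◇s is true, □◇¬r is false, so ◇s ∨ □◇¬r is true.
    At s2: ◇s requires s at some successor in {s1, s2, s5, s6}.
      s holds at s2, so ◇s is true at s2.
    At s2: □◇¬r requires ◇¬r at every successor {s1, s2, s5, s6}.
      ◇¬r fails at s1, so □◇¬r is false at s2.

No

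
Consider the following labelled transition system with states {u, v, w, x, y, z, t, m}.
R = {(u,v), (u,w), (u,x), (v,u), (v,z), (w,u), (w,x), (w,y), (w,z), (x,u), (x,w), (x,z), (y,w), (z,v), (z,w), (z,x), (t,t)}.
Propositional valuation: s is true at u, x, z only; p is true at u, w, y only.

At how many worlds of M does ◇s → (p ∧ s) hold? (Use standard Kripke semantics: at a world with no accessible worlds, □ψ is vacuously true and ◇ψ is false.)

Let φ = ◇s → (p ∧ s). Evaluate φ at each world:
  u (successors {v, w, x}): φ is true.
  v (successors {u, z}): φ is false.
  w (successors {u, x, y, z}): φ is false.
  x (successors {u, w, z}): φ is false.
  y (successors {w}): φ is true.
  z (successors {v, w, x}): φ is false.
  t (successors {t}): φ is true.
  m (successors ∅): φ is true.
For instance, at x:
  At x: ◇s is true, p ∧ s is false, so ◇s → (p ∧ s) is false.
    At x: ◇s requires s at some successor in {u, w, z}.
      s holds at u, so ◇s is true at x.
Satisfying worlds: {u, y, t, m}

4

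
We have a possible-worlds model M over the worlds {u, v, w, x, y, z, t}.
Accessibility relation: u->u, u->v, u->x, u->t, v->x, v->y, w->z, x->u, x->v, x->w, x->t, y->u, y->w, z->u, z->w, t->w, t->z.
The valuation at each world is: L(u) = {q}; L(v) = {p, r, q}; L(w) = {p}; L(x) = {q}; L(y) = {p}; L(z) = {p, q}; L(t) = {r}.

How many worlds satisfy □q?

1

Let φ = □q. Evaluate φ at each world:
  u (successors {u, v, x, t}): φ is false.
  v (successors {x, y}): φ is false.
  w (successors {z}): φ is true.
  x (successors {u, v, w, t}): φ is false.
  y (successors {u, w}): φ is false.
  z (successors {u, w}): φ is false.
  t (successors {w, z}): φ is false.
For instance, at x:
  At x: □q requires q at every successor {u, v, w, t}.
    q fails at w, so □q is false at x.
Satisfying worlds: {w}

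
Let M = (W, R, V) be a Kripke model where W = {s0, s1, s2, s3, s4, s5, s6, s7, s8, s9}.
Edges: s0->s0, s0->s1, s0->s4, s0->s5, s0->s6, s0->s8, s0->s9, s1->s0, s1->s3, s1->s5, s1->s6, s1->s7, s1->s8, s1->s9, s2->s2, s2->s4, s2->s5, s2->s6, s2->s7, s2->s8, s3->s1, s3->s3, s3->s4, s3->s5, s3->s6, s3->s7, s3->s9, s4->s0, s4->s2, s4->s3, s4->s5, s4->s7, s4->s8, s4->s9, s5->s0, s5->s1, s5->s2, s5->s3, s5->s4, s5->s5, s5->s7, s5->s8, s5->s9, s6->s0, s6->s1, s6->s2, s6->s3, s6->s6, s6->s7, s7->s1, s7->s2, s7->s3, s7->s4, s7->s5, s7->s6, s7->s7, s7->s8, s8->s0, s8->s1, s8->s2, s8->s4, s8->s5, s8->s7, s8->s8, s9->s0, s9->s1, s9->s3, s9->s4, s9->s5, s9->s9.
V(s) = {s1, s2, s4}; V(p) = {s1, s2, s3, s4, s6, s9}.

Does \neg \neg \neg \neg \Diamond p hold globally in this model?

Let φ = \neg \neg \neg \neg \Diamond p. Evaluate φ at each world:
  s0 (successors {s0, s1, s4, s5, s6, s8, s9}): φ is true.
  s1 (successors {s0, s3, s5, s6, s7, s8, s9}): φ is true.
  s2 (successors {s2, s4, s5, s6, s7, s8}): φ is true.
  s3 (successors {s1, s3, s4, s5, s6, s7, s9}): φ is true.
  s4 (successors {s0, s2, s3, s5, s7, s8, s9}): φ is true.
  s5 (successors {s0, s1, s2, s3, s4, s5, s7, s8, s9}): φ is true.
  s6 (successors {s0, s1, s2, s3, s6, s7}): φ is true.
  s7 (successors {s1, s2, s3, s4, s5, s6, s7, s8}): φ is true.
  s8 (successors {s0, s1, s2, s4, s5, s7, s8}): φ is true.
  s9 (successors {s0, s1, s3, s4, s5, s9}): φ is true.
For instance, at s6:
  At s6: \neg \neg \neg \Diamond p is false, so \neg \neg \neg \neg \Diamond p is true.
    At s6: \neg \neg \Diamond p is true, so \neg \neg \neg \Diamond p is false.
      At s6: \neg \Diamond p is false, so \neg \neg \Diamond p is true.

Yes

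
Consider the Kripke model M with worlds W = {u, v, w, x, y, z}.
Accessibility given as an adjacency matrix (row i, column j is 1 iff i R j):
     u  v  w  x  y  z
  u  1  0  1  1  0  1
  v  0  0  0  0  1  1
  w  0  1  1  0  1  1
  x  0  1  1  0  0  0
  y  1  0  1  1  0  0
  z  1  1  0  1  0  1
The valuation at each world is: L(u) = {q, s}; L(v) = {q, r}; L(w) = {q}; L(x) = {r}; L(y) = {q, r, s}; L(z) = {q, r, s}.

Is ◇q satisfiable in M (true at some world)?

Let φ = ◇q. Evaluate φ at each world:
  u (successors {u, w, x, z}): φ is true.
  v (successors {y, z}): φ is true.
  w (successors {v, w, y, z}): φ is true.
  x (successors {v, w}): φ is true.
  y (successors {u, w, x}): φ is true.
  z (successors {u, v, x, z}): φ is true.
Detail at u (witness):
  At u: ◇q requires q at some successor in {u, w, x, z}.
    q holds at u, so ◇q is true at u.

Yes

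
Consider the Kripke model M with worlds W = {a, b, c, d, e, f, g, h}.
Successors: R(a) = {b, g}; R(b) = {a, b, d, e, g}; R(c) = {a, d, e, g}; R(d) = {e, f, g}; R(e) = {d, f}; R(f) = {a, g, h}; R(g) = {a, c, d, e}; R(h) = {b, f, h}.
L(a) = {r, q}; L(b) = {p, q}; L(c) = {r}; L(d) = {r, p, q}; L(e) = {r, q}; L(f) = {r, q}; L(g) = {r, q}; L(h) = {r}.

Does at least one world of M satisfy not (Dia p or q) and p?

No

Let φ = not (Dia p or q) and p. Evaluate φ at each world:
  a (successors {b, g}): φ is false.
  b (successors {a, b, d, e, g}): φ is false.
  c (successors {a, d, e, g}): φ is false.
  d (successors {e, f, g}): φ is false.
  e (successors {d, f}): φ is false.
  f (successors {a, g, h}): φ is false.
  g (successors {a, c, d, e}): φ is false.
  h (successors {b, f, h}): φ is false.
For instance, at h:
  At h: not (Dia p or q) is false, p is false, so not (Dia p or q) and p is false.
    At h: Dia p or q is true, so not (Dia p or q) is false.
      At h: Dia p is true, q is false, so Dia p or q is true.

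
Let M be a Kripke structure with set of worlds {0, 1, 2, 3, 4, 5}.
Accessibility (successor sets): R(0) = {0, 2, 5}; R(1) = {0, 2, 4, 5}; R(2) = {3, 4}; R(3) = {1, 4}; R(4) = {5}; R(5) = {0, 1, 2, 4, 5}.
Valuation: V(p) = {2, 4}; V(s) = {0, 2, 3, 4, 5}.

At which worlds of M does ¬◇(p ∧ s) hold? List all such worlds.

4

Recall that ◇ψ holds at a world iff ψ holds at some accessible world.
Let φ = ¬◇(p ∧ s). Evaluate φ at each world:
  0 (successors {0, 2, 5}): φ is false.
  1 (successors {0, 2, 4, 5}): φ is false.
  2 (successors {3, 4}): φ is false.
  3 (successors {1, 4}): φ is false.
  4 (successors {5}): φ is true.
  5 (successors {0, 1, 2, 4, 5}): φ is false.
For instance, at 4:
  At 4: ◇(p ∧ s) is false, so ¬◇(p ∧ s) is true.
    At 4: ◇(p ∧ s) requires p ∧ s at some successor in {5}.
      At 5: p ∧ s is false.
    So ◇(p ∧ s) is false at 4.
Satisfying worlds: {4}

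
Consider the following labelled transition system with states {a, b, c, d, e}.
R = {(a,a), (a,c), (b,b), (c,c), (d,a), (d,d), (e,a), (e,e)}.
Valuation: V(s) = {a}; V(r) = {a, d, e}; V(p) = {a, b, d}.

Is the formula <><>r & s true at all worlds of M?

No

Let φ = <><>r & s. Evaluate φ at each world:
  a (successors {a, c}): φ is true.
  b (successors {b}): φ is false.
  c (successors {c}): φ is false.
  d (successors {a, d}): φ is false.
  e (successors {a, e}): φ is false.
Detail at b (counterexample):
  At b: <><>r is false, s is false, so <><>r & s is false.
    At b: <><>r requires <>r at some successor in {b}.
      At b: <>r is false.
    So <><>r is false at b.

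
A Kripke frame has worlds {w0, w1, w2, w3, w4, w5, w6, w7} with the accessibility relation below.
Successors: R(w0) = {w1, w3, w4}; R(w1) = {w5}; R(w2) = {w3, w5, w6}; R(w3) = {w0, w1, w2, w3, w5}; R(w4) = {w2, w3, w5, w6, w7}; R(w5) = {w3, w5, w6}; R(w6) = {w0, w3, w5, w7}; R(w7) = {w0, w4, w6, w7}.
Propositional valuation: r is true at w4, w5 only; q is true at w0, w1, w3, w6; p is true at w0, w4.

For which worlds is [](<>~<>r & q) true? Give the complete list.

Recall that []ψ holds at a world iff ψ holds at every accessible world, and <>ψ holds iff ψ holds at some accessible world.
Let φ = [](<>~<>r & q). Evaluate φ at each world:
  w0 (successors {w1, w3, w4}): φ is false.
  w1 (successors {w5}): φ is false.
  w2 (successors {w3, w5, w6}): φ is false.
  w3 (successors {w0, w1, w2, w3, w5}): φ is false.
  w4 (successors {w2, w3, w5, w6, w7}): φ is false.
  w5 (successors {w3, w5, w6}): φ is false.
  w6 (successors {w0, w3, w5, w7}): φ is false.
  w7 (successors {w0, w4, w6, w7}): φ is false.
For instance, at w3:
  At w3: [](<>~<>r & q) requires <>~<>r & q at every successor {w0, w1, w2, w3, w5}.
    <>~<>r & q fails at w0, so [](<>~<>r & q) is false at w3.
      At w0: <>~<>r is false, q is true, so <>~<>r & q is false.
Satisfying worlds: none.

none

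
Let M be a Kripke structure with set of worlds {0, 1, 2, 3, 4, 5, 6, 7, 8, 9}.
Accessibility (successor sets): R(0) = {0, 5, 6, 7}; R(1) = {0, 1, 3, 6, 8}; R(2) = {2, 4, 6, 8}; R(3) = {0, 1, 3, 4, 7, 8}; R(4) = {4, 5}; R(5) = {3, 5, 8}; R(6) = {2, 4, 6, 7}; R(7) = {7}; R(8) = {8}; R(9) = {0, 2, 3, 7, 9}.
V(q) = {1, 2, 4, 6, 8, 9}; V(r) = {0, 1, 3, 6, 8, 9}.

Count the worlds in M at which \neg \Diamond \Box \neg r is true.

3

Let φ = \neg \Diamond \Box \neg r. Evaluate φ at each world:
  0 (successors {0, 5, 6, 7}): φ is false.
  1 (successors {0, 1, 3, 6, 8}): φ is true.
  2 (successors {2, 4, 6, 8}): φ is false.
  3 (successors {0, 1, 3, 4, 7, 8}): φ is false.
  4 (successors {4, 5}): φ is false.
  5 (successors {3, 5, 8}): φ is true.
  6 (successors {2, 4, 6, 7}): φ is false.
  7 (successors {7}): φ is false.
  8 (successors {8}): φ is true.
  9 (successors {0, 2, 3, 7, 9}): φ is false.
For instance, at 0:
  At 0: \Diamond \Box \neg r is true, so \neg \Diamond \Box \neg r is false.
    At 0: \Diamond \Box \neg r requires \Box \neg r at some successor in {0, 5, 6, 7}.
      \Box \neg r holds at 7, so \Diamond \Box \neg r is true at 0.
Satisfying worlds: {1, 5, 8}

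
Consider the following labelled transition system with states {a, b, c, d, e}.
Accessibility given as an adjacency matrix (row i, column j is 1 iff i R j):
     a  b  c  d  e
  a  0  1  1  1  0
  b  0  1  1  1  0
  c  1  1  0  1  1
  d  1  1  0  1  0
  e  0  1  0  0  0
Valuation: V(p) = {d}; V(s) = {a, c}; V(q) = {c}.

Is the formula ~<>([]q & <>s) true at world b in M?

Recall that []ψ holds at a world iff ψ holds at every accessible world, and <>ψ holds iff ψ holds at some accessible world.
At b: <>([]q & <>s) is false, so ~<>([]q & <>s) is true.
  At b: <>([]q & <>s) requires []q & <>s at some successor in {b, c, d}.
    At b: []q & <>s is false.
    At c: []q & <>s is false.
    At d: []q & <>s is false.
  So <>([]q & <>s) is false at b.

Yes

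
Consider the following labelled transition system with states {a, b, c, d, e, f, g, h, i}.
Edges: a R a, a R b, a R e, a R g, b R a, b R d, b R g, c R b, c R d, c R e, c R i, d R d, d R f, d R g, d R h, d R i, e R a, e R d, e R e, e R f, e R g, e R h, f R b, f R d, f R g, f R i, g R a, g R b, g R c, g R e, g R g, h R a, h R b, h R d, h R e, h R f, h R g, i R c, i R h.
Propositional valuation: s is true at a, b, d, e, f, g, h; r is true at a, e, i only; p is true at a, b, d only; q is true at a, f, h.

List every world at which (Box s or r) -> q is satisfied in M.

Recall that Box ψ holds at a world iff ψ holds at every accessible world, and Dia ψ holds iff ψ holds at some accessible world.
Let φ = (Box s or r) -> q. Evaluate φ at each world:
  a (successors {a, b, e, g}): φ is true.
  b (successors {a, d, g}): φ is false.
  c (successors {b, d, e, i}): φ is true.
  d (successors {d, f, g, h, i}): φ is true.
  e (successors {a, d, e, f, g, h}): φ is false.
  f (successors {b, d, g, i}): φ is true.
  g (successors {a, b, c, e, g}): φ is true.
  h (successors {a, b, d, e, f, g}): φ is true.
  i (successors {c, h}): φ is false.
For instance, at f:
  At f: Box s or r is false, q is true, so (Box s or r) -> q is true.
    At f: Box s is false, r is false, so Box s or r is false.
      At f: Box s requires s at every successor {b, d, g, i}.
        s fails at i, so Box s is false at f.
Satisfying worlds: {a, c, d, f, g, h}

a, c, d, f, g, h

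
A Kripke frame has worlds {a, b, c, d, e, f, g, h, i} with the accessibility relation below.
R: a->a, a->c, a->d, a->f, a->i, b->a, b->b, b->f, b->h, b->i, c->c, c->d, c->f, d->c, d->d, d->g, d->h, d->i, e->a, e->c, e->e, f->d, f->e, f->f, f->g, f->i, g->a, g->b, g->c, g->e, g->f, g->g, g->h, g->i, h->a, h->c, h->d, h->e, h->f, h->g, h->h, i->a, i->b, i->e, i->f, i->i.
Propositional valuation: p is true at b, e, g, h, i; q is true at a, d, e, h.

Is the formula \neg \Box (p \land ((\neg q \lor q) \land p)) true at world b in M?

Yes

Recall that \Box ψ holds at a world iff ψ holds at every accessible world, and \Diamond ψ holds iff ψ holds at some accessible world.
At b: \Box (p \land ((\neg q \lor q) \land p)) is false, so \neg \Box (p \land ((\neg q \lor q) \land p)) is true.
  At b: \Box (p \land ((\neg q \lor q) \land p)) requires p \land ((\neg q \lor q) \land p) at every successor {a, b, f, h, i}.
    p \land ((\neg q \lor q) \land p) fails at a, so \Box (p \land ((\neg q \lor q) \land p)) is false at b.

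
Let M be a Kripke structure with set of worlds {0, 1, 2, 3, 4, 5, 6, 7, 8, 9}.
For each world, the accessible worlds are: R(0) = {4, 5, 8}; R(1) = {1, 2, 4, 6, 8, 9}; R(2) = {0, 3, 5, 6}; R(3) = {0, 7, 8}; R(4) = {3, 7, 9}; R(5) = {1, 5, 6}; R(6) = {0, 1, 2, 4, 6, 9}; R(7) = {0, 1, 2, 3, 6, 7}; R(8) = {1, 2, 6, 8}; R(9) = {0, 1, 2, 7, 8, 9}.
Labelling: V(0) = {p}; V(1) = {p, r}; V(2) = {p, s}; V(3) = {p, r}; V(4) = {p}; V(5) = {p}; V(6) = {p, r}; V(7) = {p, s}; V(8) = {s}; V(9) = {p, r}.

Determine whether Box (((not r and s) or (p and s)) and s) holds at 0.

At 0: Box (((not r and s) or (p and s)) and s) requires ((not r and s) or (p and s)) and s at every successor {4, 5, 8}.
  ((not r and s) or (p and s)) and s fails at 4, so Box (((not r and s) or (p and s)) and s) is false at 0.

No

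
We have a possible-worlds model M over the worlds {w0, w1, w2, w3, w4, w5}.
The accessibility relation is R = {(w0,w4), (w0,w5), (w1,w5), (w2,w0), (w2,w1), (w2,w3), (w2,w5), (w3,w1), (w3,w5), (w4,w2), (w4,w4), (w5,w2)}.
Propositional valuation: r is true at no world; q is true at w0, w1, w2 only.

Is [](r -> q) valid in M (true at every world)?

Let φ = [](r -> q). Evaluate φ at each world:
  w0 (successors {w4, w5}): φ is true.
  w1 (successors {w5}): φ is true.
  w2 (successors {w0, w1, w3, w5}): φ is true.
  w3 (successors {w1, w5}): φ is true.
  w4 (successors {w2, w4}): φ is true.
  w5 (successors {w2}): φ is true.
For instance, at w5:
  At w5: [](r -> q) requires r -> q at every successor {w2}.
    At w2: r -> q is true.
  So [](r -> q) is true at w5.

Yes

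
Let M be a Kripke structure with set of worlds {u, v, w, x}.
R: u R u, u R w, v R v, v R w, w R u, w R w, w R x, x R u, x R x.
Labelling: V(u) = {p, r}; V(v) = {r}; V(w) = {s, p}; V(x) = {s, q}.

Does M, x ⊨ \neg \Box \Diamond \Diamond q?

Recall that \Box ψ holds at a world iff ψ holds at every accessible world, and \Diamond ψ holds iff ψ holds at some accessible world.
At x: \Box \Diamond \Diamond q is true, so \neg \Box \Diamond \Diamond q is false.
  At x: \Box \Diamond \Diamond q requires \Diamond \Diamond q at every successor {u, x}.
      At u: \Diamond \Diamond q requires \Diamond q at some successor in {u, w}.
        \Diamond q holds at w, so \Diamond \Diamond q is true at u.
      At x: \Diamond \Diamond q requires \Diamond q at some successor in {u, x}.
        \Diamond q holds at x, so \Diamond \Diamond q is true at x.
  So \Box \Diamond \Diamond q is true at x.

No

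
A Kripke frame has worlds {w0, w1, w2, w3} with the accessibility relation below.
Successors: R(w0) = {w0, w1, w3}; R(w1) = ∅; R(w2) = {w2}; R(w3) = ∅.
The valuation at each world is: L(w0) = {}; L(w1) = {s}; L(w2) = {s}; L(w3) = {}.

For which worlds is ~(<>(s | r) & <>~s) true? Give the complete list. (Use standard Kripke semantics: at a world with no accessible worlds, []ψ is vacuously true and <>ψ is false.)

Let φ = ~(<>(s | r) & <>~s). Evaluate φ at each world:
  w0 (successors {w0, w1, w3}): φ is false.
  w1 (successors ∅): φ is true.
  w2 (successors {w2}): φ is true.
  w3 (successors ∅): φ is true.
For instance, at w2:
  At w2: <>(s | r) & <>~s is false, so ~(<>(s | r) & <>~s) is true.
    At w2: <>(s | r) is true, <>~s is false, so <>(s | r) & <>~s is false.
      At w2: <>(s | r) requires s | r at some successor in {w2}.
        s | r holds at w2, so <>(s | r) is true at w2.
      At w2: <>~s requires ~s at some successor in {w2}.
        At w2: ~s is false.
      So <>~s is false at w2.
Satisfying worlds: {w1, w2, w3}

w1, w2, w3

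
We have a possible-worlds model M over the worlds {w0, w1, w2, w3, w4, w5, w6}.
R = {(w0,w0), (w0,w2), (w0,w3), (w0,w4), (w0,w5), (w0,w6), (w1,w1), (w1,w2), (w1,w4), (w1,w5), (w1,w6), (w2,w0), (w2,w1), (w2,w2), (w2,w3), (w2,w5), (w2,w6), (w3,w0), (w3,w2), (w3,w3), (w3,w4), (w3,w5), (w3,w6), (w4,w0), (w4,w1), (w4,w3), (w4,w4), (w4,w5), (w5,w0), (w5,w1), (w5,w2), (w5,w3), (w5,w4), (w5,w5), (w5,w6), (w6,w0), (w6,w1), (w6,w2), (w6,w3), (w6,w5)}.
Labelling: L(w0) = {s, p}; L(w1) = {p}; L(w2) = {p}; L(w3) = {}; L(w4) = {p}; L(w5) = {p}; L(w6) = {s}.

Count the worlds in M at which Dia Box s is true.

0

Recall that Box ψ holds at a world iff ψ holds at every accessible world, and Dia ψ holds iff ψ holds at some accessible world.
Let φ = Dia Box s. Evaluate φ at each world:
  w0 (successors {w0, w2, w3, w4, w5, w6}): φ is false.
  w1 (successors {w1, w2, w4, w5, w6}): φ is false.
  w2 (successors {w0, w1, w2, w3, w5, w6}): φ is false.
  w3 (successors {w0, w2, w3, w4, w5, w6}): φ is false.
  w4 (successors {w0, w1, w3, w4, w5}): φ is false.
  w5 (successors {w0, w1, w2, w3, w4, w5, w6}): φ is false.
  w6 (successors {w0, w1, w2, w3, w5}): φ is false.
For instance, at w0:
  At w0: Dia Box s requires Box s at some successor in {w0, w2, w3, w4, w5, w6}.
    At w0: Box s is false.
    At w2: Box s is false.
    At w3: Box s is false.
    At w4: Box s is false.
    At w5: Box s is false.
    At w6: Box s is false.
  So Dia Box s is false at w0.
Satisfying worlds: none.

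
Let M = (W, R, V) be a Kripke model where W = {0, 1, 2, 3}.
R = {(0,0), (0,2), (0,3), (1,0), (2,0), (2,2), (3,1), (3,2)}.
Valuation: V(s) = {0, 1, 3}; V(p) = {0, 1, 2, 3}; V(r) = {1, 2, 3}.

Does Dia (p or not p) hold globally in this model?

Yes

Recall that Dia ψ holds at a world iff ψ holds at some accessible world.
Let φ = Dia (p or not p). Evaluate φ at each world:
  0 (successors {0, 2, 3}): φ is true.
  1 (successors {0}): φ is true.
  2 (successors {0, 2}): φ is true.
  3 (successors {1, 2}): φ is true.
For instance, at 1:
  At 1: Dia (p or not p) requires p or not p at some successor in {0}.
    p or not p holds at 0, so Dia (p or not p) is true at 1.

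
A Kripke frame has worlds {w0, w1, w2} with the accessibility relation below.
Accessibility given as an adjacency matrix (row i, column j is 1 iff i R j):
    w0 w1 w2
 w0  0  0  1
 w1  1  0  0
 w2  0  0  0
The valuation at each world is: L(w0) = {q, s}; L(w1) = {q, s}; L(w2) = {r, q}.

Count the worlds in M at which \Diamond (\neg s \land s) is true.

0

Recall that \Diamond ψ holds at a world iff ψ holds at some accessible world.
Let φ = \Diamond (\neg s \land s). Evaluate φ at each world:
  w0 (successors {w2}): φ is false.
  w1 (successors {w0}): φ is false.
  w2 (successors ∅): φ is false.
For instance, at w1:
  At w1: \Diamond (\neg s \land s) requires \neg s \land s at some successor in {w0}.
    At w0: \neg s \land s is false.
  So \Diamond (\neg s \land s) is false at w1.
Satisfying worlds: none.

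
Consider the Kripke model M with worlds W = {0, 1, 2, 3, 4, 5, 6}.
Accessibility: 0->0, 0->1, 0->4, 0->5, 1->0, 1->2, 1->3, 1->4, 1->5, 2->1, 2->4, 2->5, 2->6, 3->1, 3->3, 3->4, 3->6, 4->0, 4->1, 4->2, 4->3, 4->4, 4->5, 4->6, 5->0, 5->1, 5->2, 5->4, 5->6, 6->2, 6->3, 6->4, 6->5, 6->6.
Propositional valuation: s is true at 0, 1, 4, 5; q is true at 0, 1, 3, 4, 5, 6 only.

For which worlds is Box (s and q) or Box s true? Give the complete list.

0

Let φ = Box (s and q) or Box s. Evaluate φ at each world:
  0 (successors {0, 1, 4, 5}): φ is true.
  1 (successors {0, 2, 3, 4, 5}): φ is false.
  2 (successors {1, 4, 5, 6}): φ is false.
  3 (successors {1, 3, 4, 6}): φ is false.
  4 (successors {0, 1, 2, 3, 4, 5, 6}): φ is false.
  5 (successors {0, 1, 2, 4, 6}): φ is false.
  6 (successors {2, 3, 4, 5, 6}): φ is false.
For instance, at 1:
  At 1: Box (s and q) is false, Box s is false, so Box (s and q) or Box s is false.
    At 1: Box (s and q) requires s and q at every successor {0, 2, 3, 4, 5}.
      s and q fails at 2, so Box (s and q) is false at 1.
    At 1: Box s requires s at every successor {0, 2, 3, 4, 5}.
      s fails at 2, so Box s is false at 1.
Satisfying worlds: {0}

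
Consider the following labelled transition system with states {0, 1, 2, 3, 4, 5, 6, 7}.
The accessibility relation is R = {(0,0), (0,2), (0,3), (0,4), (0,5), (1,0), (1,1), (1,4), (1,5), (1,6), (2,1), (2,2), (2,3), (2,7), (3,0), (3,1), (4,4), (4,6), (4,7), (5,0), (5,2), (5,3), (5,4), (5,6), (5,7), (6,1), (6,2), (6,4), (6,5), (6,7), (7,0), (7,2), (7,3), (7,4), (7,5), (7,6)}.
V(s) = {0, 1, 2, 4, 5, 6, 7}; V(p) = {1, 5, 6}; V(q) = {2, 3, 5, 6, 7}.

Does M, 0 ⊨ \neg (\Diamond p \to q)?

Recall that \Diamond ψ holds at a world iff ψ holds at some accessible world.
At 0: \Diamond p \to q is false, so \neg (\Diamond p \to q) is true.
  At 0: \Diamond p is true, q is false, so \Diamond p \to q is false.
    At 0: \Diamond p requires p at some successor in {0, 2, 3, 4, 5}.
      p holds at 5, so \Diamond p is true at 0.

Yes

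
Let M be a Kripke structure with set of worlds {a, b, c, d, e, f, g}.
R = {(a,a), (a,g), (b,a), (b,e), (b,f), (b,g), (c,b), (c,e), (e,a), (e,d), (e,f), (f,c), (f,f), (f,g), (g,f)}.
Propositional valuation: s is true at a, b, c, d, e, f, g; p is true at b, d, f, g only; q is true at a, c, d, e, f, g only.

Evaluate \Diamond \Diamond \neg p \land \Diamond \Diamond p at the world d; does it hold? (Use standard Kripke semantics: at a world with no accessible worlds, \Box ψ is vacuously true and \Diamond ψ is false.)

No

At d: \Diamond \Diamond \neg p is false, \Diamond \Diamond p is false, so \Diamond \Diamond \neg p \land \Diamond \Diamond p is false.
  At d: no accessible worlds, so \Diamond \Diamond \neg p is false.
  At d: no accessible worlds, so \Diamond \Diamond p is false.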